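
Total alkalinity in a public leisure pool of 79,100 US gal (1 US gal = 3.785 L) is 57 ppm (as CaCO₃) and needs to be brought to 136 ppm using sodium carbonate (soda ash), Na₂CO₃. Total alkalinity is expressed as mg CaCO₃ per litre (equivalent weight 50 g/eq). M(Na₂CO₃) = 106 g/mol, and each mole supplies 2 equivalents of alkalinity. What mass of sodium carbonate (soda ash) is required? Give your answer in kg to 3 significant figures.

Volume: 79,100 US gal × 3.785 L/gal = 299,394 L.
Alkalinity to add: (136 − 57) = 79 mg/L as CaCO₃ × 299,394 L = 23,650 g as CaCO₃.
Equivalents: 23,650 g ÷ 50 g/eq = 473 eq.
Each mole of Na₂CO₃ supplies 2 eq, so 473 / 2 = 236.5 mol.
Mass: 236.5 mol × 106 g/mol = 25,070 g.

25.1 kg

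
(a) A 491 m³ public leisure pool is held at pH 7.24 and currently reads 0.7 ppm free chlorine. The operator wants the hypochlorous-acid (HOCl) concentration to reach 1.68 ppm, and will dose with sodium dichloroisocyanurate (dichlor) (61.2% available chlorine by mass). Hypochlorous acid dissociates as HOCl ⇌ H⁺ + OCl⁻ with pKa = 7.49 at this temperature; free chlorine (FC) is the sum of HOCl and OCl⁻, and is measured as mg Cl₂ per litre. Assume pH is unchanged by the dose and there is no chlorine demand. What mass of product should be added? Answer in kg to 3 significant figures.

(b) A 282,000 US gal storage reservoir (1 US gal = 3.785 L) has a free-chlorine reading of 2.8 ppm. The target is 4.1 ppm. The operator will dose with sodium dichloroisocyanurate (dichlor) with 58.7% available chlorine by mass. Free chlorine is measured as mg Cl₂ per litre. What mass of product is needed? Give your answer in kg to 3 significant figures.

(a) 1.54 kg; (b) 2.36 kg

(a) Volume: 491 m³ = 491,000 L.
(a) [OCl⁻]/[HOCl] = 10^(pH − pKa) = 10^(7.24 − 7.49) = 0.5623; fraction as HOCl = 1/(1 + 0.5623) = 0.6401.
(a) Free chlorine required for 1.68 ppm HOCl: 1.68 / 0.6401 = 2.625 ppm.
(a) FC to add: 2.625 − 0.7 = 1.925 mg/L as Cl₂.
(a) Cl₂ equivalent: 1.925 mg/L × 491,000 L = 945 g.
(a) Product at 61.2% available Cl: 945 / 0.612 = 1544 g.

(b) Volume: 282,000 US gal × 3.785 L/gal = 1,067,370 L.
(b) Chlorine deficit: 4.1 − 2.8 = 1.3 ppm = 1.3 mg/L as Cl₂.
(b) Cl₂ equivalent needed: 1.3 mg/L × 1,067,370 L = 1,388,000 mg = 1388 g.
(b) Product at 58.7% available chlorine: 1388 / 0.587 = 2364 g.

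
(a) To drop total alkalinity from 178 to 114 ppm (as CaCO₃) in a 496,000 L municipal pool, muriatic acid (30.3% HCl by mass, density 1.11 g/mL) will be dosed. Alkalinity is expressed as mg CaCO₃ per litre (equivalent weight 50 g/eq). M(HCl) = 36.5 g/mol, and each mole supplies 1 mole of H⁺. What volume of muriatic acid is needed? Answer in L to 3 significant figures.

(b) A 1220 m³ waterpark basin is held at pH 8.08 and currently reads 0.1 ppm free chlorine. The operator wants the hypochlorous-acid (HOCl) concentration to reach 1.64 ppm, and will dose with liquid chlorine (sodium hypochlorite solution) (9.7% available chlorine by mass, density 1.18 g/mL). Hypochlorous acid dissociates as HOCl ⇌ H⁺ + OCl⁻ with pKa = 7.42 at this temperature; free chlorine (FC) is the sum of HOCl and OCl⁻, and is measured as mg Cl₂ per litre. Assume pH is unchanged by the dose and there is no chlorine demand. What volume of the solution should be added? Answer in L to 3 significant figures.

(a) 68.9 L; (b) 96.3 L

(a) Alkalinity to neutralize: (178 − 114) = 64 mg/L as CaCO₃ × 496,000 L = 31,740 g as CaCO₃.
(a) Equivalents of H⁺ required: 31,740 ÷ 50 g/eq = 634.9 eq = 634.9 mol HCl.
(a) Mass of HCl: 634.9 × 36.5 = 23,170 g.
(a) Mass of 30.3% solution: 23,170 / 0.303 = 76,480 g.
(a) Volume: 76,480 g ÷ 1.11 g/mL = 68,900 mL.

(b) Volume: 1220 m³ = 1,220,000 L.
(b) [OCl⁻]/[HOCl] = 10^(pH − pKa) = 10^(8.08 − 7.42) = 4.571; fraction as HOCl = 1/(1 + 4.571) = 0.1795.
(b) Free chlorine required for 1.64 ppm HOCl: 1.64 / 0.1795 = 9.136 ppm.
(b) FC to add: 9.136 − 0.1 = 9.036 mg/L as Cl₂.
(b) Cl₂ equivalent: 9.036 mg/L × 1,220,000 L = 11,020 g.
(b) Product at 9.7% available Cl: 11,020 / 0.097 = 113,700 g.
(b) Volume: 113,700 g ÷ 1.18 g/mL = 96,320 mL.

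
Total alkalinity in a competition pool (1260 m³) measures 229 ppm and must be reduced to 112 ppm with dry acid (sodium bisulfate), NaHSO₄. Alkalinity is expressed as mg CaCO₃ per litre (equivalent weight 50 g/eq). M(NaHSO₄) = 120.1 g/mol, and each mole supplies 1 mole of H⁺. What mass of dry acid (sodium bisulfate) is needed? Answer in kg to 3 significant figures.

354 kg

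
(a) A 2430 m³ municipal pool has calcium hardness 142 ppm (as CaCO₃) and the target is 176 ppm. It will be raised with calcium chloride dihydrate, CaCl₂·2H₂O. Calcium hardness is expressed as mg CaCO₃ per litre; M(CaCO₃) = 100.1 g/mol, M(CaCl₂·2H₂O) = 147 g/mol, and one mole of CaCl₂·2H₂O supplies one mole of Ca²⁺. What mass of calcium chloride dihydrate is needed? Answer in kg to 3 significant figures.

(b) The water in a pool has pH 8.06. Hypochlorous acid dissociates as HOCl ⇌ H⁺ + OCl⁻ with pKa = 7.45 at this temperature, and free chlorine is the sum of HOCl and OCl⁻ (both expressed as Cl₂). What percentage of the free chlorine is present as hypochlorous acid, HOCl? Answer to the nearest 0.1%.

(a) 121 kg; (b) 19.7%

(a) Volume: 2430 m³ = 2,430,000 L.
(a) Hardness to add: (176 − 142) = 34 mg/L as CaCO₃ × 2,430,000 L = 82,620 g as CaCO₃.
(a) Moles of Ca²⁺ (1 mol Ca²⁺ ≡ 1 mol CaCO₃): 82,620 / 100.1 g/mol = 825.4 mol.
(a) Mass of CaCl₂·2H₂O: 825.4 × 147 = 121,300 g.

(b) [OCl⁻]/[HOCl] = 10^(pH − pKa) = 10^(8.06 − 7.45) = 10^0.61 = 4.074.
(b) Fraction as HOCl = 1 / (1 + 4.074) = 0.1971.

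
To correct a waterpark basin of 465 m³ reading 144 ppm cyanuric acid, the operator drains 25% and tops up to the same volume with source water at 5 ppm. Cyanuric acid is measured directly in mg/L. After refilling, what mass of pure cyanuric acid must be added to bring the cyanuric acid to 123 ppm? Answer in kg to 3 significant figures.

Volume: 465 m³ = 465,000 L.
After draining 25% and refilling: 144 × 0.75 + 5 × 0.25 = 109.25 ppm.
Deficit to target: 123 − 109.25 = 13.75 mg/L.
Mass: 13.75 mg/L × 465,000 L = 6394 g cyanuric acid.

6.39 kg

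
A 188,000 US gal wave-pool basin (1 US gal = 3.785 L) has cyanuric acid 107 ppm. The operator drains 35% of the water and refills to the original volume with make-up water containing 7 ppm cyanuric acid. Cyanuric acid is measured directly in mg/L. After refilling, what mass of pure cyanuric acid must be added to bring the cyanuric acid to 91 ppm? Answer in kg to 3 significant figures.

13.5 kg

Volume: 188,000 US gal × 3.785 L/gal = 711,580 L.
After draining 35% and refilling: 107 × 0.65 + 7 × 0.35 = 72 ppm.
Deficit to target: 91 − 72 = 19 mg/L.
Mass: 19 mg/L × 711,580 L = 13,520 g cyanuric acid.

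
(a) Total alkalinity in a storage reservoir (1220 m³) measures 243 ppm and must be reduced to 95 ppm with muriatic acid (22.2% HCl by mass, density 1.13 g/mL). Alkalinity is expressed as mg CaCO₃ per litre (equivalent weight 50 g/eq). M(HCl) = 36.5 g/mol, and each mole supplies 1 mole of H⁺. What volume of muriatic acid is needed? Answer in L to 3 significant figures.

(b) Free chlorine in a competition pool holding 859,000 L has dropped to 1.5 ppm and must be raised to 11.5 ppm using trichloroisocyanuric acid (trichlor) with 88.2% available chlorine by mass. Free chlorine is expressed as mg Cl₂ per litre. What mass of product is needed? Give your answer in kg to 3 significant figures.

(a) Volume: 1220 m³ = 1,220,000 L.
(a) Alkalinity to neutralize: (243 − 95) = 148 mg/L as CaCO₃ × 1,220,000 L = 180,600 g as CaCO₃.
(a) Equivalents of H⁺ required: 180,600 ÷ 50 g/eq = 3611 eq = 3611 mol HCl.
(a) Mass of HCl: 3611 × 36.5 = 131,800 g.
(a) Mass of 22.2% solution: 131,800 / 0.222 = 593,700 g.
(a) Volume: 593,700 g ÷ 1.13 g/mL = 525,400 mL.

(b) Chlorine deficit: 11.5 − 1.5 = 10 ppm = 10 mg/L as Cl₂.
(b) Cl₂ equivalent needed: 10 mg/L × 859,000 L = 8,590,000 mg = 8590 g.
(b) Product at 88.2% available chlorine: 8590 / 0.882 = 9739 g.

(a) 525 L; (b) 9.74 kg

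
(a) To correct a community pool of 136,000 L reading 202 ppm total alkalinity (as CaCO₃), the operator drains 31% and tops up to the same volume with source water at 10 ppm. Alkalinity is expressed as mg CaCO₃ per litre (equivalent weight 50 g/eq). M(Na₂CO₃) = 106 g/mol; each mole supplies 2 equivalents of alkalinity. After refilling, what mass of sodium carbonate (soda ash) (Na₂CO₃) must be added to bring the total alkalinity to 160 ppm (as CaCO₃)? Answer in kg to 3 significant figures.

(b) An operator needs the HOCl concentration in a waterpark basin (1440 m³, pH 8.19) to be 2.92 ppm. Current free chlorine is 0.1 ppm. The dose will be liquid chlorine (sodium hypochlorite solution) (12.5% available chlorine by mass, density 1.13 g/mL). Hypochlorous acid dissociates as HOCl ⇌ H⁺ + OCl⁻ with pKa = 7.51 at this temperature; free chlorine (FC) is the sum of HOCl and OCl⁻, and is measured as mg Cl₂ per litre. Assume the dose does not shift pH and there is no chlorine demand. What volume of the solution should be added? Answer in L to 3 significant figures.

(a) 2.53 kg; (b) 171 L

(a) After draining 31% and refilling: 202 × 0.69 + 10 × 0.31 = 142.48 ppm.
(a) Deficit to target: 160 − 142.48 = 17.52 mg/L.
(a) As CaCO₃: 17.52 mg/L × 136,000 L = 2383 g; ÷ 50 g/eq ÷ 2 = 23.83 mol Na₂CO₃.
(a) Mass: 23.83 × 106 = 2526 g.

(b) Volume: 1440 m³ = 1,440,000 L.
(b) [OCl⁻]/[HOCl] = 10^(pH − pKa) = 10^(8.19 − 7.51) = 4.786; fraction as HOCl = 1/(1 + 4.786) = 0.1728.
(b) Free chlorine required for 2.92 ppm HOCl: 2.92 / 0.1728 = 16.9 ppm.
(b) FC to add: 16.9 − 0.1 = 16.8 mg/L as Cl₂.
(b) Cl₂ equivalent: 16.8 mg/L × 1,440,000 L = 24,190 g.
(b) Product at 12.5% available Cl: 24,190 / 0.125 = 193,500 g.
(b) Volume: 193,500 g ÷ 1.13 g/mL = 171,200 mL.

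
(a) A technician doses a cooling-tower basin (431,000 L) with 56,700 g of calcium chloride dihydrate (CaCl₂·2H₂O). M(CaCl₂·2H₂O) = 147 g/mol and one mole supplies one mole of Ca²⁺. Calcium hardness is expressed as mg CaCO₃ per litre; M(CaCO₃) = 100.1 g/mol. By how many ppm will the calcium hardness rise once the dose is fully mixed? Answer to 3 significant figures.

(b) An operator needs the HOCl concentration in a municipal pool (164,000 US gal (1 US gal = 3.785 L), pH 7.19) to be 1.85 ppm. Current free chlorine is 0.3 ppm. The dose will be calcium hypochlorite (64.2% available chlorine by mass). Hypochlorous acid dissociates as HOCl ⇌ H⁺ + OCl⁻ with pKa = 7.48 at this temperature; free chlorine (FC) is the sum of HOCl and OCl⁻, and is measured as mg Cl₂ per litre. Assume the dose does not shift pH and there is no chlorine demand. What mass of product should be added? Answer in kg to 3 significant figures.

(a) 89.6 ppm; (b) 2.42 kg

(a) Moles of Ca²⁺: 56,700 g ÷ 147 g/mol = 385.7 mol.
(a) As CaCO₃: 385.7 mol × 100.1 g/mol = 38,610 g.
(a) Rise: 38,610 g / 431,000 L × 1000 = 89.58 mg/L.

(b) Volume: 164,000 US gal × 3.785 L/gal = 620,740 L.
(b) [OCl⁻]/[HOCl] = 10^(pH − pKa) = 10^(7.19 − 7.48) = 0.5129; fraction as HOCl = 1/(1 + 0.5129) = 0.661.
(b) Free chlorine required for 1.85 ppm HOCl: 1.85 / 0.661 = 2.799 ppm.
(b) FC to add: 2.799 − 0.3 = 2.499 mg/L as Cl₂.
(b) Cl₂ equivalent: 2.499 mg/L × 620,740 L = 1551 g.
(b) Product at 64.2% available Cl: 1551 / 0.642 = 2416 g.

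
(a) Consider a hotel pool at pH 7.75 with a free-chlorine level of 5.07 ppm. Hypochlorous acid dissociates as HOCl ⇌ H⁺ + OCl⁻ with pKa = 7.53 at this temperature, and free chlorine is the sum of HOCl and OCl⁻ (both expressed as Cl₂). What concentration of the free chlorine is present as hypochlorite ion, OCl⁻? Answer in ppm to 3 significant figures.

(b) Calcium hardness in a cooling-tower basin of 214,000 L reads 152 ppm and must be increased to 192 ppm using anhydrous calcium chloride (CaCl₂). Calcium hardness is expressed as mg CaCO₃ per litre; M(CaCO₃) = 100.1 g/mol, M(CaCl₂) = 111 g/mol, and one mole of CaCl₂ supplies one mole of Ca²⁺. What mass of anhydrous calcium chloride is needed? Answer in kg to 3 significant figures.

(a) 3.16 ppm; (b) 9.49 kg

(a) [OCl⁻]/[HOCl] = 10^(pH − pKa) = 10^(7.75 − 7.53) = 10^0.22 = 1.66.
(a) Fraction as HOCl = 1 / (1 + 1.66) = 0.376.
(a) OCl⁻ = (1 − 0.376) × 5.07 ppm = 3.164 ppm.

(b) Hardness to add: (192 − 152) = 40 mg/L as CaCO₃ × 214,000 L = 8560 g as CaCO₃.
(b) Moles of Ca²⁺ (1 mol Ca²⁺ ≡ 1 mol CaCO₃): 8560 / 100.1 g/mol = 85.51 mol.
(b) Mass of CaCl₂: 85.51 × 111 = 9492 g.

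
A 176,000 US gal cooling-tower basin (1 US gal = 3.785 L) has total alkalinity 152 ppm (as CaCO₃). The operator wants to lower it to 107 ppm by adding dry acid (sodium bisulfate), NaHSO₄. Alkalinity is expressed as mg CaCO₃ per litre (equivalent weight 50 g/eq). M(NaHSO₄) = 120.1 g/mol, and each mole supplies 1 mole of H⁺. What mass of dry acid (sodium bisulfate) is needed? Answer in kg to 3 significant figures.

72.0 kg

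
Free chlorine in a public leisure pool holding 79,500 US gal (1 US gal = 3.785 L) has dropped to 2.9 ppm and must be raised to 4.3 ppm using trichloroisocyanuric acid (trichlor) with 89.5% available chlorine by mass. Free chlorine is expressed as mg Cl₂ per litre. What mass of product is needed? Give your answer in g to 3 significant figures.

Volume: 79,500 US gal × 3.785 L/gal = 300,908 L.
Chlorine deficit: 4.3 − 2.9 = 1.4 ppm = 1.4 mg/L as Cl₂.
Cl₂ equivalent needed: 1.4 mg/L × 300,908 L = 421,300 mg = 421.3 g.
Product at 89.5% available chlorine: 421.3 / 0.895 = 470.7 g.

471 g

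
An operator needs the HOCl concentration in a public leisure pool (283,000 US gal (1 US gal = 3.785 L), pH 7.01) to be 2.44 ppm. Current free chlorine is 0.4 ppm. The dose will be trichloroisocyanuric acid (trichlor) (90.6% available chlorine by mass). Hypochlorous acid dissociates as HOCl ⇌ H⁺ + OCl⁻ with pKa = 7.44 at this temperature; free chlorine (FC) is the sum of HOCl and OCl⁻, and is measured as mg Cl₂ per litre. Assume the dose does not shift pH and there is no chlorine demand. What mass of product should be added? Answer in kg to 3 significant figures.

3.48 kg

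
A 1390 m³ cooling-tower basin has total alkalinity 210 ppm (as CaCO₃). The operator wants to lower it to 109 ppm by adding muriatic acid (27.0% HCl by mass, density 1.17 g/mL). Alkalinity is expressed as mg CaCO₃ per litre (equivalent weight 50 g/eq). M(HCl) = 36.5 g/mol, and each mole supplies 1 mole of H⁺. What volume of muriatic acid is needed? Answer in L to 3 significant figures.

324 L

Volume: 1390 m³ = 1,390,000 L.
Alkalinity to neutralize: (210 − 109) = 101 mg/L as CaCO₃ × 1,390,000 L = 140,400 g as CaCO₃.
Equivalents of H⁺ required: 140,400 ÷ 50 g/eq = 2808 eq = 2808 mol HCl.
Mass of HCl: 2808 × 36.5 = 102,500 g.
Mass of 27.0% solution: 102,500 / 0.27 = 379,600 g.
Volume: 379,600 g ÷ 1.17 g/mL = 324,400 mL.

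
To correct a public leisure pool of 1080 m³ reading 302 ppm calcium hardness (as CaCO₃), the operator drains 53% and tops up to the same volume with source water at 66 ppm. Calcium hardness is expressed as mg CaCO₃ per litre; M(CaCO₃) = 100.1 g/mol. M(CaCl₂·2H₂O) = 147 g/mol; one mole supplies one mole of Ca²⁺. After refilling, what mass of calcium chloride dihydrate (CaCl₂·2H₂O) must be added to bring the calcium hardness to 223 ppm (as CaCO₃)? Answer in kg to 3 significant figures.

73.1 kg

Volume: 1080 m³ = 1,080,000 L.
After draining 53% and refilling: 302 × 0.47 + 66 × 0.53 = 176.92 ppm.
Deficit to target: 223 − 176.92 = 46.08 mg/L.
As CaCO₃: 46.08 mg/L × 1,080,000 L = 49,770 g; ÷ 100.1 = 497.2 mol Ca²⁺.
Mass: 497.2 × 147 = 73,080 g.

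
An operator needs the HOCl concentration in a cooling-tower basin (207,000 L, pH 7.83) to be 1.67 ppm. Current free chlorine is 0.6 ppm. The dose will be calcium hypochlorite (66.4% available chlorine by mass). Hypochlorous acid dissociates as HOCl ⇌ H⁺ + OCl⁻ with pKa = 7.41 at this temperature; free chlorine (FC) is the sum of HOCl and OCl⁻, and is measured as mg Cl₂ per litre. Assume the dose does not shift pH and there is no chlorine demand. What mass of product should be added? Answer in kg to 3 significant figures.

[OCl⁻]/[HOCl] = 10^(pH − pKa) = 10^(7.83 − 7.41) = 2.63; fraction as HOCl = 1/(1 + 2.63) = 0.2755.
Free chlorine required for 1.67 ppm HOCl: 1.67 / 0.2755 = 6.063 ppm.
FC to add: 6.063 − 0.6 = 5.463 mg/L as Cl₂.
Cl₂ equivalent: 5.463 mg/L × 207,000 L = 1131 g.
Product at 66.4% available Cl: 1131 / 0.664 = 1703 g.

1.70 kg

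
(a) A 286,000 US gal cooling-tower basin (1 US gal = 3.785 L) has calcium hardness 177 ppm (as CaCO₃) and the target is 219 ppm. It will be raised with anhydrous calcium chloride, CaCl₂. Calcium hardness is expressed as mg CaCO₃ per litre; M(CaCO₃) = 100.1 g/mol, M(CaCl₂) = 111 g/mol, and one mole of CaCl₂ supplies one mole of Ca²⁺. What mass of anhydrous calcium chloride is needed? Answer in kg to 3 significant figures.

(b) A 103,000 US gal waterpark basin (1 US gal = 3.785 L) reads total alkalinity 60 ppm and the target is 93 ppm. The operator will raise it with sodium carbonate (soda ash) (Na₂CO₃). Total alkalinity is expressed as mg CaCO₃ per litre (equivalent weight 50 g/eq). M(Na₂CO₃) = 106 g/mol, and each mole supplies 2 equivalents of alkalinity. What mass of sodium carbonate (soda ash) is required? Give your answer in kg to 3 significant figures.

(a) 50.4 kg; (b) 13.6 kg

(a) Volume: 286,000 US gal × 3.785 L/gal = 1,082,510 L.
(a) Hardness to add: (219 − 177) = 42 mg/L as CaCO₃ × 1,082,510 L = 45,470 g as CaCO₃.
(a) Moles of Ca²⁺ (1 mol Ca²⁺ ≡ 1 mol CaCO₃): 45,470 / 100.1 g/mol = 454.2 mol.
(a) Mass of CaCl₂: 454.2 × 111 = 50,420 g.

(b) Volume: 103,000 US gal × 3.785 L/gal = 389,855 L.
(b) Alkalinity to add: (93 − 60) = 33 mg/L as CaCO₃ × 389,855 L = 12,870 g as CaCO₃.
(b) Equivalents: 12,870 g ÷ 50 g/eq = 257.3 eq.
(b) Each mole of Na₂CO₃ supplies 2 eq, so 257.3 / 2 = 128.7 mol.
(b) Mass: 128.7 mol × 106 g/mol = 13,640 g.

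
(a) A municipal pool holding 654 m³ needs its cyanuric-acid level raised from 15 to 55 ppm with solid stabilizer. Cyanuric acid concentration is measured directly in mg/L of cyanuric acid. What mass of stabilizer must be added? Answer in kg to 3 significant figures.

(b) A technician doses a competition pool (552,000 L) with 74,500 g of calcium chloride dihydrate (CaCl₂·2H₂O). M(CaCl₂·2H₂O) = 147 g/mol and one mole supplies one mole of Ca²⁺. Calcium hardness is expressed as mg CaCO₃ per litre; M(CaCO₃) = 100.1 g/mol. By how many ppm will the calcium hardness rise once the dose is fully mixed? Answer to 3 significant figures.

(a) Volume: 654 m³ = 654,000 L.
(a) CYA to add: (55 − 15) = 40 mg/L × 654,000 L = 26,160 g cyanuric acid.

(b) Moles of Ca²⁺: 74,500 g ÷ 147 g/mol = 506.8 mol.
(b) As CaCO₃: 506.8 mol × 100.1 g/mol = 50,730 g.
(b) Rise: 50,730 g / 552,000 L × 1000 = 91.9 mg/L.

(a) 26.2 kg; (b) 91.9 ppm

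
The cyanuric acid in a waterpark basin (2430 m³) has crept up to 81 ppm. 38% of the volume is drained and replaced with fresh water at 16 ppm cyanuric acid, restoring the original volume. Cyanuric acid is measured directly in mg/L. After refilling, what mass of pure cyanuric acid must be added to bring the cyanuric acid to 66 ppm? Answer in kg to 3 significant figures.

Volume: 2430 m³ = 2,430,000 L.
After draining 38% and refilling: 81 × 0.62 + 16 × 0.38 = 56.3 ppm.
Deficit to target: 66 − 56.3 = 9.7 mg/L.
Mass: 9.7 mg/L × 2,430,000 L = 23,570 g cyanuric acid.

23.6 kg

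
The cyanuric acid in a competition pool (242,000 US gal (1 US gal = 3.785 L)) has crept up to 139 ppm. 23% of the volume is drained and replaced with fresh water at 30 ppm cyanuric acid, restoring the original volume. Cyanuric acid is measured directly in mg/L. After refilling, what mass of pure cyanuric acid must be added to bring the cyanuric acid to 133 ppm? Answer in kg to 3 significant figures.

Volume: 242,000 US gal × 3.785 L/gal = 915,970 L.
After draining 23% and refilling: 139 × 0.77 + 30 × 0.23 = 113.93 ppm.
Deficit to target: 133 − 113.93 = 19.07 mg/L.
Mass: 19.07 mg/L × 915,970 L = 17,470 g cyanuric acid.

17.5 kg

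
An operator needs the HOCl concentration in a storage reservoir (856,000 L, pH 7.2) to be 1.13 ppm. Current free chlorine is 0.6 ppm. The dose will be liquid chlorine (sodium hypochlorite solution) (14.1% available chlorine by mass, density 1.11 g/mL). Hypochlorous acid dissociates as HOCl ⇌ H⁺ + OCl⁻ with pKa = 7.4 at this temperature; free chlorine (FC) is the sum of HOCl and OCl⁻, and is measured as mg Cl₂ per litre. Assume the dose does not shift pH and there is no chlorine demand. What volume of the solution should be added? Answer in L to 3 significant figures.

[OCl⁻]/[HOCl] = 10^(pH − pKa) = 10^(7.2 − 7.4) = 0.631; fraction as HOCl = 1/(1 + 0.631) = 0.6131.
Free chlorine required for 1.13 ppm HOCl: 1.13 / 0.6131 = 1.843 ppm.
FC to add: 1.843 − 0.6 = 1.243 mg/L as Cl₂.
Cl₂ equivalent: 1.243 mg/L × 856,000 L = 1064 g.
Product at 14.1% available Cl: 1064 / 0.141 = 7546 g.
Volume: 7546 g ÷ 1.11 g/mL = 6798 mL.

6.80 L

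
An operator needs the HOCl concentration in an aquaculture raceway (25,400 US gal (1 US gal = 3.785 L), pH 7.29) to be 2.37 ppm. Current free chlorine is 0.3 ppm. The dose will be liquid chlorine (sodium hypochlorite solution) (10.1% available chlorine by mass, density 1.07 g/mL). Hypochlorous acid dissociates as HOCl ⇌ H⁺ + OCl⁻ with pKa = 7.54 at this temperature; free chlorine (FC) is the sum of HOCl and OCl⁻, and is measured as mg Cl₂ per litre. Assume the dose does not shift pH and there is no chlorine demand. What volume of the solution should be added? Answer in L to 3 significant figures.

Volume: 25,400 US gal × 3.785 L/gal = 96,139 L.
[OCl⁻]/[HOCl] = 10^(pH − pKa) = 10^(7.29 − 7.54) = 0.5623; fraction as HOCl = 1/(1 + 0.5623) = 0.6401.
Free chlorine required for 2.37 ppm HOCl: 2.37 / 0.6401 = 3.703 ppm.
FC to add: 3.703 − 0.3 = 3.403 mg/L as Cl₂.
Cl₂ equivalent: 3.403 mg/L × 96,139 L = 327.1 g.
Product at 10.1% available Cl: 327.1 / 0.101 = 3239 g.
Volume: 3239 g ÷ 1.07 g/mL = 3027 mL.

3.03 L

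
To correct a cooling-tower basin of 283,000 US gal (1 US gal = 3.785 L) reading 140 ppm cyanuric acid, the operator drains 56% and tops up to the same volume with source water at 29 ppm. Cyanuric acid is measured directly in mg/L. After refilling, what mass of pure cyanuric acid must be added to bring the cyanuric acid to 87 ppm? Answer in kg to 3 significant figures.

9.81 kg

Volume: 283,000 US gal × 3.785 L/gal = 1,071,155 L.
After draining 56% and refilling: 140 × 0.44 + 29 × 0.56 = 77.84 ppm.
Deficit to target: 87 − 77.84 = 9.16 mg/L.
Mass: 9.16 mg/L × 1,071,155 L = 9812 g cyanuric acid.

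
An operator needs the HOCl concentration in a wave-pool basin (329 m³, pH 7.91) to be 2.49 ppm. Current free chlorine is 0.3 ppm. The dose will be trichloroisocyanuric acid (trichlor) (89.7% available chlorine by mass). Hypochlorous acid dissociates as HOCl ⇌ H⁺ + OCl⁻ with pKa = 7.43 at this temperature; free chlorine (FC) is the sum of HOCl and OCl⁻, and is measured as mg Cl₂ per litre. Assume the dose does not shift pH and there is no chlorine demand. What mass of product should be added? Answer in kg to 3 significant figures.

Volume: 329 m³ = 329,000 L.
[OCl⁻]/[HOCl] = 10^(pH − pKa) = 10^(7.91 − 7.43) = 3.02; fraction as HOCl = 1/(1 + 3.02) = 0.2488.
Free chlorine required for 2.49 ppm HOCl: 2.49 / 0.2488 = 10.01 ppm.
FC to add: 10.01 − 0.3 = 9.71 mg/L as Cl₂.
Cl₂ equivalent: 9.71 mg/L × 329,000 L = 3194 g.
Product at 89.7% available Cl: 3194 / 0.897 = 3561 g.

3.56 kg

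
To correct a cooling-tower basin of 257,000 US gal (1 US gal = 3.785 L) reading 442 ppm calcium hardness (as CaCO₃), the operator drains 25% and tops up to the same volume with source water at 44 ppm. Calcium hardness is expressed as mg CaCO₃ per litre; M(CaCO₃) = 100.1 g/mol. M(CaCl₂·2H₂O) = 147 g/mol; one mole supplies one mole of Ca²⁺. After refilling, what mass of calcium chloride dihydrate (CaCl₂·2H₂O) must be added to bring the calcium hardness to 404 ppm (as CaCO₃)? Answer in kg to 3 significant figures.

87.9 kg

Volume: 257,000 US gal × 3.785 L/gal = 972,745 L.
After draining 25% and refilling: 442 × 0.75 + 44 × 0.25 = 342.5 ppm.
Deficit to target: 404 − 342.5 = 61.5 mg/L.
As CaCO₃: 61.5 mg/L × 972,745 L = 59,820 g; ÷ 100.1 = 597.6 mol Ca²⁺.
Mass: 597.6 × 147 = 87,850 g.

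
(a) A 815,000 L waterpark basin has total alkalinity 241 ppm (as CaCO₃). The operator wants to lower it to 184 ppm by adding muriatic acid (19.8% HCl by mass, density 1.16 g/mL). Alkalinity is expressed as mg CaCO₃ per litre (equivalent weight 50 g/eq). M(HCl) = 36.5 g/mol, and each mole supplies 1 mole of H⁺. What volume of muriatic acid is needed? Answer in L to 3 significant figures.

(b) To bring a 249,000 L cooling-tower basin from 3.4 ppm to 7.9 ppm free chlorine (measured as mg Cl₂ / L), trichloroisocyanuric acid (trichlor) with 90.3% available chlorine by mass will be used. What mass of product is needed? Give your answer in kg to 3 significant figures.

(a) Alkalinity to neutralize: (241 − 184) = 57 mg/L as CaCO₃ × 815,000 L = 46,460 g as CaCO₃.
(a) Equivalents of H⁺ required: 46,460 ÷ 50 g/eq = 929.1 eq = 929.1 mol HCl.
(a) Mass of HCl: 929.1 × 36.5 = 33,910 g.
(a) Mass of 19.8% solution: 33,910 / 0.198 = 171,300 g.
(a) Volume: 171,300 g ÷ 1.16 g/mL = 147,600 mL.

(b) Chlorine deficit: 7.9 − 3.4 = 4.5 ppm = 4.5 mg/L as Cl₂.
(b) Cl₂ equivalent needed: 4.5 mg/L × 249,000 L = 1,120,000 mg = 1120 g.
(b) Product at 90.3% available chlorine: 1120 / 0.903 = 1241 g.

(a) 148 L; (b) 1.24 kg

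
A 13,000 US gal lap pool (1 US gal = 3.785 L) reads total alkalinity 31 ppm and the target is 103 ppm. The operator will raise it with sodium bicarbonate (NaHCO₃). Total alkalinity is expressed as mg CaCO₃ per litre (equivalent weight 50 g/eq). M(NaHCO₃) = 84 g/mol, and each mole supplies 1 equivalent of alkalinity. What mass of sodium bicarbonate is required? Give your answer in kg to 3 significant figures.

Volume: 13,000 US gal × 3.785 L/gal = 49,205 L.
Alkalinity to add: (103 − 31) = 72 mg/L as CaCO₃ × 49,205 L = 3543 g as CaCO₃.
Equivalents: 3543 g ÷ 50 g/eq = 70.86 eq.
NaHCO₃ supplies 1 eq per mole → 70.86 mol.
Mass: 70.86 mol × 84 g/mol = 5952 g.

5.95 kg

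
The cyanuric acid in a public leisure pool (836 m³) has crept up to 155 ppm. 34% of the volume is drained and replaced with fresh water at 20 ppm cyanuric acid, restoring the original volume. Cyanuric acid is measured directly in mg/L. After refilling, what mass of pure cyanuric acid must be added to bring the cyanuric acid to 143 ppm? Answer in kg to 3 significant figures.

Volume: 836 m³ = 836,000 L.
After draining 34% and refilling: 155 × 0.66 + 20 × 0.34 = 109.1 ppm.
Deficit to target: 143 − 109.1 = 33.9 mg/L.
Mass: 33.9 mg/L × 836,000 L = 28,340 g cyanuric acid.

28.3 kg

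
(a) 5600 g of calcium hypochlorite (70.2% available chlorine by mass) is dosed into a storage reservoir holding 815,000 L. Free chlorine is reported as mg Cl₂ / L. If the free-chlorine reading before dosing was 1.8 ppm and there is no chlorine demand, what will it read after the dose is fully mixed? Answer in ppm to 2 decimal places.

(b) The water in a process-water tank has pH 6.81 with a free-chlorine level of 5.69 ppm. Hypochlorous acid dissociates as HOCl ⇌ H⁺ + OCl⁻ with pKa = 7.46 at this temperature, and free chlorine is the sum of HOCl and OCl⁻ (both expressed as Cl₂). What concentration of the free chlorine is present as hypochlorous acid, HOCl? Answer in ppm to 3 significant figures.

(a) Available chlorine delivered: 5600 g × 0.702 = 3931 g as Cl₂.
(a) Concentration rise: 3931 g / 815,000 L = 4.824 mg/L = 4.82 ppm.
(a) Final FC: 1.8 + 4.82 = 6.62 ppm.

(b) [OCl⁻]/[HOCl] = 10^(pH − pKa) = 10^(6.81 − 7.46) = 10^-0.65 = 0.2239.
(b) Fraction as HOCl = 1 / (1 + 0.2239) = 0.8171.
(b) HOCl = 0.8171 × 5.69 ppm = 4.649 ppm.

(a) 6.62 ppm; (b) 4.65 ppm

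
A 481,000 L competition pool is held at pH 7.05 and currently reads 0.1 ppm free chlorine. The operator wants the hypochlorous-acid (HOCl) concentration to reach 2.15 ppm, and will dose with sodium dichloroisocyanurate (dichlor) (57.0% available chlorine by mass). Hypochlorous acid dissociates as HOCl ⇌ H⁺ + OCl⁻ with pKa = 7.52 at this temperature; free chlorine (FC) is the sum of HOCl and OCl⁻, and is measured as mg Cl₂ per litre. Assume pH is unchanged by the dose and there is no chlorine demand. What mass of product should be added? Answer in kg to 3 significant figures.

2.34 kg

[OCl⁻]/[HOCl] = 10^(pH − pKa) = 10^(7.05 − 7.52) = 0.3388; fraction as HOCl = 1/(1 + 0.3388) = 0.7469.
Free chlorine required for 2.15 ppm HOCl: 2.15 / 0.7469 = 2.879 ppm.
FC to add: 2.879 − 0.1 = 2.779 mg/L as Cl₂.
Cl₂ equivalent: 2.779 mg/L × 481,000 L = 1336 g.
Product at 57.0% available Cl: 1336 / 0.57 = 2345 g.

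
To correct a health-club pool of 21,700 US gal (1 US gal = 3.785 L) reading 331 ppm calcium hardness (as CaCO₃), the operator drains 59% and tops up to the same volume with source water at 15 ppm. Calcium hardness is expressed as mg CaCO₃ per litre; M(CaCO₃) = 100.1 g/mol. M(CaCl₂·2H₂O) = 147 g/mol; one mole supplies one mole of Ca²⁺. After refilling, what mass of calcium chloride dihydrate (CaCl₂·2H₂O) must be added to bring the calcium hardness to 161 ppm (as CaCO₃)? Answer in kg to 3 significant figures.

Volume: 21,700 US gal × 3.785 L/gal = 82,134 L.
After draining 59% and refilling: 331 × 0.41 + 15 × 0.59 = 144.56 ppm.
Deficit to target: 161 − 144.56 = 16.44 mg/L.
As CaCO₃: 16.44 mg/L × 82,134 L = 1350 g; ÷ 100.1 = 13.49 mol Ca²⁺.
Mass: 13.49 × 147 = 1983 g.

1.98 kg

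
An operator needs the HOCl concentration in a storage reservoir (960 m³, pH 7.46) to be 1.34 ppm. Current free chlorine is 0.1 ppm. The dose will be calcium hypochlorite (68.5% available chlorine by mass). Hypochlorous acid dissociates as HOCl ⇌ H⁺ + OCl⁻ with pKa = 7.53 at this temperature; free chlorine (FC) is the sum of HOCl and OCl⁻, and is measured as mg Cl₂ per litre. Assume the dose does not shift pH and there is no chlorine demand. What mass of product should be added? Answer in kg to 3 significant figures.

3.34 kg

Volume: 960 m³ = 960,000 L.
[OCl⁻]/[HOCl] = 10^(pH − pKa) = 10^(7.46 − 7.53) = 0.8511; fraction as HOCl = 1/(1 + 0.8511) = 0.5402.
Free chlorine required for 1.34 ppm HOCl: 1.34 / 0.5402 = 2.481 ppm.
FC to add: 2.481 − 0.1 = 2.381 mg/L as Cl₂.
Cl₂ equivalent: 2.381 mg/L × 960,000 L = 2285 g.
Product at 68.5% available Cl: 2285 / 0.685 = 3336 g.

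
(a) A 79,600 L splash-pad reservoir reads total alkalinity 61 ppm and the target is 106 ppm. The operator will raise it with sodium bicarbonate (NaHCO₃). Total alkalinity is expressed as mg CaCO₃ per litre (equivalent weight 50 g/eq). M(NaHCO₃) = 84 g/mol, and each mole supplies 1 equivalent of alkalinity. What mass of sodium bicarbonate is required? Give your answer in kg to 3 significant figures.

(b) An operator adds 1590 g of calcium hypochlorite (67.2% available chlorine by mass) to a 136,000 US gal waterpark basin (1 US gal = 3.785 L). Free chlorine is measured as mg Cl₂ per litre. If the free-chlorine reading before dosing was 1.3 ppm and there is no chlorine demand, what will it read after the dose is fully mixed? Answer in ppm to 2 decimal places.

(a) Alkalinity to add: (106 − 61) = 45 mg/L as CaCO₃ × 79,600 L = 3582 g as CaCO₃.
(a) Equivalents: 3582 g ÷ 50 g/eq = 71.64 eq.
(a) NaHCO₃ supplies 1 eq per mole → 71.64 mol.
(a) Mass: 71.64 mol × 84 g/mol = 6018 g.

(b) Volume: 136,000 US gal × 3.785 L/gal = 514,760 L.
(b) Available chlorine delivered: 1590 g × 0.672 = 1068 g as Cl₂.
(b) Concentration rise: 1068 g / 514,760 L = 2.076 mg/L = 2.08 ppm.
(b) Final FC: 1.3 + 2.08 = 3.38 ppm.

(a) 6.02 kg; (b) 3.38 ppm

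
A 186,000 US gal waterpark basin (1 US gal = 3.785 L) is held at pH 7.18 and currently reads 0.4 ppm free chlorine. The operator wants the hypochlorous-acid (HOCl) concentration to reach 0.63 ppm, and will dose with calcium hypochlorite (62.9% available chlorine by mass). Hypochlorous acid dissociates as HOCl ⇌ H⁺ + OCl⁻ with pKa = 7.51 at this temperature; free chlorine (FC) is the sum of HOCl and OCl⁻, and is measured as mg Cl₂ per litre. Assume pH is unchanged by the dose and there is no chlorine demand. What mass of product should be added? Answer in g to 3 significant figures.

587 g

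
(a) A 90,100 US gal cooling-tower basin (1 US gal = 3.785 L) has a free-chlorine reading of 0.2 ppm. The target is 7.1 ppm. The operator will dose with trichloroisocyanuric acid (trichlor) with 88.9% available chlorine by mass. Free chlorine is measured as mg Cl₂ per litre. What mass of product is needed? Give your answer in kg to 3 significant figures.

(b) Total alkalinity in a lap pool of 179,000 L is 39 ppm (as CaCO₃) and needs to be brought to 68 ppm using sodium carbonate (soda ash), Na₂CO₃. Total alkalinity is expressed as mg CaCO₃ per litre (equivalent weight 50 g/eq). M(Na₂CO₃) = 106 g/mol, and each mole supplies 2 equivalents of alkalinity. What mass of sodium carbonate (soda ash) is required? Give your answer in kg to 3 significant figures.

(a) Volume: 90,100 US gal × 3.785 L/gal = 341,028 L.
(a) Chlorine deficit: 7.1 − 0.2 = 6.9 ppm = 6.9 mg/L as Cl₂.
(a) Cl₂ equivalent needed: 6.9 mg/L × 341,028 L = 2,353,000 mg = 2353 g.
(a) Product at 88.9% available chlorine: 2353 / 0.889 = 2647 g.

(b) Alkalinity to add: (68 − 39) = 29 mg/L as CaCO₃ × 179,000 L = 5191 g as CaCO₃.
(b) Equivalents: 5191 g ÷ 50 g/eq = 103.8 eq.
(b) Each mole of Na₂CO₃ supplies 2 eq, so 103.8 / 2 = 51.91 mol.
(b) Mass: 51.91 mol × 106 g/mol = 5502 g.

(a) 2.65 kg; (b) 5.50 kg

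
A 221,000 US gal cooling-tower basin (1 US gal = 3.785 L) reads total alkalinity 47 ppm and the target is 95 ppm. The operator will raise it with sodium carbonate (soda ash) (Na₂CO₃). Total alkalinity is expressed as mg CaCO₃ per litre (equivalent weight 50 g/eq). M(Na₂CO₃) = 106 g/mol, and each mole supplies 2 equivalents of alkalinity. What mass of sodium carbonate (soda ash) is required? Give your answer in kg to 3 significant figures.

Volume: 221,000 US gal × 3.785 L/gal = 836,485 L.
Alkalinity to add: (95 − 47) = 48 mg/L as CaCO₃ × 836,485 L = 40,150 g as CaCO₃.
Equivalents: 40,150 g ÷ 50 g/eq = 803 eq.
Each mole of Na₂CO₃ supplies 2 eq, so 803 / 2 = 401.5 mol.
Mass: 401.5 mol × 106 g/mol = 42,560 g.

42.6 kg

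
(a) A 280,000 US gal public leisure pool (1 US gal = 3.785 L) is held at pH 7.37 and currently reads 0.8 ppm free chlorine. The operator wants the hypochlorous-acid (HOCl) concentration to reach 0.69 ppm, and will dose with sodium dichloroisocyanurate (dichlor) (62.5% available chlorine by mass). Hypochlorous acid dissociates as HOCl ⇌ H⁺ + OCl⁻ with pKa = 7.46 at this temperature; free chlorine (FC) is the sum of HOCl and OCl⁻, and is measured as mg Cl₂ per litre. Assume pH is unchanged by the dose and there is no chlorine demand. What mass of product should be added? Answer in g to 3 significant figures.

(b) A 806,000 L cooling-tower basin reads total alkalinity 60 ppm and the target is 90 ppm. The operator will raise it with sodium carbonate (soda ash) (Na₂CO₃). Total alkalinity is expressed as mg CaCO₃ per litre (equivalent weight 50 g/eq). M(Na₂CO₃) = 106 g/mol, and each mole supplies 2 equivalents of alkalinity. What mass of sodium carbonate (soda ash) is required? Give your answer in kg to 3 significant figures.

(a) 765 g; (b) 25.6 kg

(a) Volume: 280,000 US gal × 3.785 L/gal = 1,059,800 L.
(a) [OCl⁻]/[HOCl] = 10^(pH − pKa) = 10^(7.37 − 7.46) = 0.8128; fraction as HOCl = 1/(1 + 0.8128) = 0.5516.
(a) Free chlorine required for 0.69 ppm HOCl: 0.69 / 0.5516 = 1.251 ppm.
(a) FC to add: 1.251 − 0.8 = 0.4509 mg/L as Cl₂.
(a) Cl₂ equivalent: 0.4509 mg/L × 1,059,800 L = 477.8 g.
(a) Product at 62.5% available Cl: 477.8 / 0.625 = 764.5 g.

(b) Alkalinity to add: (90 − 60) = 30 mg/L as CaCO₃ × 806,000 L = 24,180 g as CaCO₃.
(b) Equivalents: 24,180 g ÷ 50 g/eq = 483.6 eq.
(b) Each mole of Na₂CO₃ supplies 2 eq, so 483.6 / 2 = 241.8 mol.
(b) Mass: 241.8 mol × 106 g/mol = 25,630 g.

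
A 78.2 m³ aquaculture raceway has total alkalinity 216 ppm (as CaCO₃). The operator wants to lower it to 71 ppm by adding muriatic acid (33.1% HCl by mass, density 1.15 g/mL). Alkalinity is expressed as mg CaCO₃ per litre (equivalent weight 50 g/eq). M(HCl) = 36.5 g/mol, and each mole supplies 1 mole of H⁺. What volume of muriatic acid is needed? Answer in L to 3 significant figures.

21.7 L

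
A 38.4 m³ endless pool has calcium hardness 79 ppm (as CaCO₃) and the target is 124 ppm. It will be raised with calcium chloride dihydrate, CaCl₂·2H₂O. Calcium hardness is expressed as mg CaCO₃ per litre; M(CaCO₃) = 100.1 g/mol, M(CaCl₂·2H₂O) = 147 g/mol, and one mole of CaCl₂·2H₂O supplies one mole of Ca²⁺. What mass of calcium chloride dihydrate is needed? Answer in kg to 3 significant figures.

2.54 kg

Volume: 38.4 m³ = 38,400 L.
Hardness to add: (124 − 79) = 45 mg/L as CaCO₃ × 38,400 L = 1728 g as CaCO₃.
Moles of Ca²⁺ (1 mol Ca²⁺ ≡ 1 mol CaCO₃): 1728 / 100.1 g/mol = 17.26 mol.
Mass of CaCl₂·2H₂O: 17.26 × 147 = 2538 g.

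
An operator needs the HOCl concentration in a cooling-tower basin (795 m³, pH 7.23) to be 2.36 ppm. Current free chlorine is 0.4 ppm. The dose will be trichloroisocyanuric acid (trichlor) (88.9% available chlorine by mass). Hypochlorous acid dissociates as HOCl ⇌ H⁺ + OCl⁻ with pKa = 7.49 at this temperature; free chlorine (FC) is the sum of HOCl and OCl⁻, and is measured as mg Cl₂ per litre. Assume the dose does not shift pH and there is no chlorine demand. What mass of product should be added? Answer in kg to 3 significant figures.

2.91 kg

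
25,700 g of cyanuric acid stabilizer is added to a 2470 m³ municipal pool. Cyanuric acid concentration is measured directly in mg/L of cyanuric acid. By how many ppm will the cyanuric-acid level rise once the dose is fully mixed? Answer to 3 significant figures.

10.4 ppm

Volume: 2470 m³ = 2,470,000 L.
Rise: 25,700 g / 2,470,000 L × 1000 = 10.4 mg/L.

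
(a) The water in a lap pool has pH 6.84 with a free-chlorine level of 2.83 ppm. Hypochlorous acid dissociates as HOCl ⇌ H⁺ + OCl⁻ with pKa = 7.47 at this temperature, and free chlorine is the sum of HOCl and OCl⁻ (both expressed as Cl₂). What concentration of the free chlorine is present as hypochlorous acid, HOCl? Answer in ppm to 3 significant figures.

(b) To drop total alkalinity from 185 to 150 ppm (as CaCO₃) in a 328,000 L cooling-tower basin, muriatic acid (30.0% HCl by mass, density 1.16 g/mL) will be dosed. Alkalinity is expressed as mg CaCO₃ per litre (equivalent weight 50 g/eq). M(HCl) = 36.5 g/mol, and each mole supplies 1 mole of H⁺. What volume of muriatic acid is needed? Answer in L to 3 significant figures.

(a) 2.29 ppm; (b) 24.1 L

(a) [OCl⁻]/[HOCl] = 10^(pH − pKa) = 10^(6.84 − 7.47) = 10^-0.63 = 0.2344.
(a) Fraction as HOCl = 1 / (1 + 0.2344) = 0.8101.
(a) HOCl = 0.8101 × 2.83 ppm = 2.293 ppm.

(b) Alkalinity to neutralize: (185 − 150) = 35 mg/L as CaCO₃ × 328,000 L = 11,480 g as CaCO₃.
(b) Equivalents of H⁺ required: 11,480 ÷ 50 g/eq = 229.6 eq = 229.6 mol HCl.
(b) Mass of HCl: 229.6 × 36.5 = 8380 g.
(b) Mass of 30.0% solution: 8380 / 0.3 = 27,930 g.
(b) Volume: 27,930 g ÷ 1.16 g/mL = 24,080 mL.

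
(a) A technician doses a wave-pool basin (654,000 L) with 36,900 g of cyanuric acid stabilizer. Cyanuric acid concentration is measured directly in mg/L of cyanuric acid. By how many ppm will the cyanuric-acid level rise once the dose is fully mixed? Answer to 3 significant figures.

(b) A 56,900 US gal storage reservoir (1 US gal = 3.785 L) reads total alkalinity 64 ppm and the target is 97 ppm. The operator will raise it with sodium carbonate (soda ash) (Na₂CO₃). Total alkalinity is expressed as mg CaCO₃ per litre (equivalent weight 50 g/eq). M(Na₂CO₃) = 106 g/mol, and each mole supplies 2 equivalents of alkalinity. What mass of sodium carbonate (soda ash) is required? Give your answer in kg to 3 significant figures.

(a) 56.4 ppm; (b) 7.53 kg

(a) Rise: 36,900 g / 654,000 L × 1000 = 56.42 mg/L.

(b) Volume: 56,900 US gal × 3.785 L/gal = 215,366 L.
(b) Alkalinity to add: (97 − 64) = 33 mg/L as CaCO₃ × 215,366 L = 7107 g as CaCO₃.
(b) Equivalents: 7107 g ÷ 50 g/eq = 142.1 eq.
(b) Each mole of Na₂CO₃ supplies 2 eq, so 142.1 / 2 = 71.07 mol.
(b) Mass: 71.07 mol × 106 g/mol = 7534 g.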